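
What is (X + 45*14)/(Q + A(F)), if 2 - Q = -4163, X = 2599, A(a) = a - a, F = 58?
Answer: 3229/4165 ≈ 0.77527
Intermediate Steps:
A(a) = 0
Q = 4165 (Q = 2 - 1*(-4163) = 2 + 4163 = 4165)
(X + 45*14)/(Q + A(F)) = (2599 + 45*14)/(4165 + 0) = (2599 + 630)/4165 = 3229*(1/4165) = 3229/4165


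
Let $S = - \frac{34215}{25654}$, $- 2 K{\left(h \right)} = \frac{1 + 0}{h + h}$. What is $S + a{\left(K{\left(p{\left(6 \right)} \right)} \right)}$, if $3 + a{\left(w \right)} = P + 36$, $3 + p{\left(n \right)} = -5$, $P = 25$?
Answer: $\frac{1453717}{25654} \approx 56.666$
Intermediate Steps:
$p{\left(n \right)} = -8$ ($p{\left(n \right)} = -3 - 5 = -8$)
$K{\left(h \right)} = - \frac{1}{4 h}$ ($K{\left(h \right)} = - \frac{\left(1 + 0\right) \frac{1}{h + h}}{2} = - \frac{1 \frac{1}{2 h}}{2} = - \frac{\frac{1}{2} \frac{1}{h}}{2} = - \frac{1}{4 h}$)
$a{\left(w \right)} = 58$ ($a{\left(w \right)} = -3 + \left(25 + 36\right) = -3 + 61 = 58$)
$S = - \frac{34215}{25654}$ ($S = \left(-34215\right) \frac{1}{25654} = - \frac{34215}{25654} \approx -1.3337$)
$S + a{\left(K{\left(p{\left(6 \right)} \right)} \right)} = - \frac{34215}{25654} + 58 = \frac{1453717}{25654}$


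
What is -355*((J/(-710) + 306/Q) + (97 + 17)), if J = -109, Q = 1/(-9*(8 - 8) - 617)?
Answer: 133968371/2 ≈ 6.6984e+7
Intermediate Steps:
Q = -1/617 (Q = 1/(-9*0 - 617) = 1/(0 - 617) = 1/(-617) = -1/617 ≈ -0.0016207)
-355*((J/(-710) + 306/Q) + (97 + 17)) = -355*((-109/(-710) + 306/(-1/617)) + (97 + 17)) = -355*((-109*(-1/710) + 306*(-617)) + 114) = -355*((109/710 - 188802) + 114) = -355*(-134049311/710 + 114) = -355*(-133968371/710) = 133968371/2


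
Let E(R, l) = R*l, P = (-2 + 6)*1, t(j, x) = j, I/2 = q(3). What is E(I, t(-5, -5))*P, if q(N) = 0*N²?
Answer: 0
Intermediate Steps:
q(N) = 0
I = 0 (I = 2*0 = 0)
P = 4 (P = 4*1 = 4)
E(I, t(-5, -5))*P = (0*(-5))*4 = 0*4 = 0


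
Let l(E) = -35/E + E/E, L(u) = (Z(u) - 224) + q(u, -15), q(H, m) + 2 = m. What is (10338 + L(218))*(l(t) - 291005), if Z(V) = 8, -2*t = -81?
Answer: -238188936370/81 ≈ -2.9406e+9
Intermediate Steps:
t = 81/2 (t = -1/2*(-81) = 81/2 ≈ 40.500)
q(H, m) = -2 + m
L(u) = -233 (L(u) = (8 - 224) + (-2 - 15) = -216 - 17 = -233)
l(E) = 1 - 35/E (l(E) = -35/E + 1 = 1 - 35/E)
(10338 + L(218))*(l(t) - 291005) = (10338 - 233)*((-35 + 81/2)/(81/2) - 291005) = 10105*((2/81)*(11/2) - 291005) = 10105*(11/81 - 291005) = 10105*(-23571394/81) = -238188936370/81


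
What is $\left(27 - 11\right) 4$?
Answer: $64$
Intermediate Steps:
$\left(27 - 11\right) 4 = 16 \cdot 4 = 64$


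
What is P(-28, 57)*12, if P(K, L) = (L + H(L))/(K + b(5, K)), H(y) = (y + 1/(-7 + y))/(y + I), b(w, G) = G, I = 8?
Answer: -564303/45500 ≈ -12.402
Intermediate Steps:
H(y) = (y + 1/(-7 + y))/(8 + y) (H(y) = (y + 1/(-7 + y))/(y + 8) = (y + 1/(-7 + y))/(8 + y))
P(K, L) = (L + (1 + L² - 7*L)/(-56 + L + L²))/(2*K) (P(K, L) = (L + (1 + L² - 7*L)/(-56 + L + L²))/(K + K) = (L + (1 + L² - 7*L)/(-56 + L + L²))/((2*K)) = (L + (1 + L² - 7*L)/(-56 + L + L²))*(1/(2*K)) = (L + (1 + L² - 7*L)/(-56 + L + L²))/(2*K))
P(-28, 57)*12 = ((½)*(1 + 57³ - 63*57 + 2*57²)/(-28*(-56 + 57 + 57²)))*12 = ((½)*(-1/28)*(1 + 185193 - 3591 + 2*3249)/(-56 + 57 + 3249))*12 = ((½)*(-1/28)*(1 + 185193 - 3591 + 6498)/3250)*12 = ((½)*(-1/28)*(1/3250)*188101)*12 = -188101/182000*12 = -564303/45500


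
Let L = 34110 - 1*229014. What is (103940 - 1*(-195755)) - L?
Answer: 494599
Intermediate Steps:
L = -194904 (L = 34110 - 229014 = -194904)
(103940 - 1*(-195755)) - L = (103940 - 1*(-195755)) - 1*(-194904) = (103940 + 195755) + 194904 = 299695 + 194904 = 494599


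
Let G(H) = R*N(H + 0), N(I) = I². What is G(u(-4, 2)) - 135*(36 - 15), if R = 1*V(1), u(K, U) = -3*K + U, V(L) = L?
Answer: -2639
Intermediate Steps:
u(K, U) = U - 3*K
R = 1 (R = 1*1 = 1)
G(H) = H² (G(H) = 1*(H + 0)² = 1*H² = H²)
G(u(-4, 2)) - 135*(36 - 15) = (2 - 3*(-4))² - 135*(36 - 15) = (2 + 12)² - 135*21 = 14² - 2835 = 196 - 2835 = -2639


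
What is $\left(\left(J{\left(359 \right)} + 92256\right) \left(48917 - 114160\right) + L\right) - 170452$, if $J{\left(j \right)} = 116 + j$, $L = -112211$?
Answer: $-6050331296$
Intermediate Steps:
$\left(\left(J{\left(359 \right)} + 92256\right) \left(48917 - 114160\right) + L\right) - 170452 = \left(\left(\left(116 + 359\right) + 92256\right) \left(48917 - 114160\right) - 112211\right) - 170452 = \left(\left(475 + 92256\right) \left(-65243\right) - 112211\right) - 170452 = \left(92731 \left(-65243\right) - 112211\right) - 170452 = \left(-6050048633 - 112211\right) - 170452 = -6050160844 - 170452 = -6050331296$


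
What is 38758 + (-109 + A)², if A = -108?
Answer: 85847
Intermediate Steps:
38758 + (-109 + A)² = 38758 + (-109 - 108)² = 38758 + (-217)² = 38758 + 47089 = 85847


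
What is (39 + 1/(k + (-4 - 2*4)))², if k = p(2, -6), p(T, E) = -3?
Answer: 341056/225 ≈ 1515.8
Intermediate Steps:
k = -3
(39 + 1/(k + (-4 - 2*4)))² = (39 + 1/(-3 + (-4 - 2*4)))² = (39 + 1/(-3 + (-4 - 8)))² = (39 + 1/(-3 - 12))² = (39 + 1/(-15))² = (39 - 1/15)² = (584/15)² = 341056/225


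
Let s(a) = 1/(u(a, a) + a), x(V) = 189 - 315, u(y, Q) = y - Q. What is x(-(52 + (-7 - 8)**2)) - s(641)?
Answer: -80767/641 ≈ -126.00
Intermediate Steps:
x(V) = -126
s(a) = 1/a (s(a) = 1/((a - a) + a) = 1/(0 + a) = 1/a)
x(-(52 + (-7 - 8)**2)) - s(641) = -126 - 1/641 = -80767/641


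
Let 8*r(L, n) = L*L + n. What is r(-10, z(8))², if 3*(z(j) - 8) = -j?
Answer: 6241/36 ≈ 173.36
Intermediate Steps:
z(j) = 8 - j/3 (z(j) = 8 + (-j)/3 = 8 - j/3)
r(L, n) = n/8 + L²/8 (r(L, n) = (L*L + n)/8 = (L² + n)/8 = (n + L²)/8 = n/8 + L²/8)
r(-10, z(8))² = ((8 - ⅓*8)/8 + (⅛)*(-10)²)² = ((8 - 8/3)/8 + (⅛)*100)² = ((⅛)*(16/3) + 25/2)² = (⅔ + 25/2)² = (79/6)² = 6241/36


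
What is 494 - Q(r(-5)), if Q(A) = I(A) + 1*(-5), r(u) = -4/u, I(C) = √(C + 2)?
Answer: 499 - √70/5 ≈ 497.33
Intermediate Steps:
I(C) = √(2 + C)
r(u) = -4/u
Q(A) = -5 + √(2 + A) (Q(A) = √(2 + A) + 1*(-5) = √(2 + A) - 5 = -5 + √(2 + A))
494 - Q(r(-5)) = 494 - (-5 + √(2 - 4/(-5))) = 494 - (-5 + √(2 - 4*(-⅕))) = 494 - (-5 + √(2 + ⅘)) = 494 - (-5 + √(14/5)) = 494 - (-5 + √70/5) = 494 + (5 - √70/5) = 499 - √70/5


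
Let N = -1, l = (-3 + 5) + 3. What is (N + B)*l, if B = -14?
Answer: -75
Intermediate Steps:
l = 5 (l = 2 + 3 = 5)
(N + B)*l = (-1 - 14)*5 = -15*5 = -75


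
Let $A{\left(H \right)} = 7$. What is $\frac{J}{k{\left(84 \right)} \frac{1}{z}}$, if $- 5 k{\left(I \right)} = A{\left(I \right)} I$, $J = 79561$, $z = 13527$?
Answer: $- \frac{1793702745}{196} \approx -9.1516 \cdot 10^{6}$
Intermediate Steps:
$k{\left(I \right)} = - \frac{7 I}{5}$
$\frac{J}{k{\left(84 \right)} \frac{1}{z}} = \frac{79561}{\left(- \frac{7}{5}\right) 84 \cdot \frac{1}{13527}} = \frac{79561}{\left(- \frac{588}{5}\right) \frac{1}{13527}} = \frac{79561}{- \frac{196}{22545}} = 79561 \left(- \frac{22545}{196}\right) = - \frac{1793702745}{196}$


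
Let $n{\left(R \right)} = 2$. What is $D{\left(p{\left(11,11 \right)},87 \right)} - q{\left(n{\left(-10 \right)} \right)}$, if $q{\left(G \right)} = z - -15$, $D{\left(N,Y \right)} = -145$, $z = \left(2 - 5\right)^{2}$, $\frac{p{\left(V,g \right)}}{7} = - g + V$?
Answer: $-169$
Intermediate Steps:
$p{\left(V,g \right)} = - 7 g + 7 V$ ($p{\left(V,g \right)} = 7 \left(- g + V\right) = 7 \left(V - g\right) = - 7 g + 7 V$)
$z = 9$ ($z = \left(-3\right)^{2} = 9$)
$q{\left(G \right)} = 24$ ($q{\left(G \right)} = 9 - -15 = 9 + 15 = 24$)
$D{\left(p{\left(11,11 \right)},87 \right)} - q{\left(n{\left(-10 \right)} \right)} = -145 - 24 = -169$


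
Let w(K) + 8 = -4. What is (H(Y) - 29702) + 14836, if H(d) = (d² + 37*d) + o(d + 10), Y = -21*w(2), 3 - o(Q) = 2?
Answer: 57963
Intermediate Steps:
w(K) = -12 (w(K) = -8 - 4 = -12)
o(Q) = 1 (o(Q) = 3 - 1*2 = 3 - 2 = 1)
Y = 252 (Y = -21*(-12) = 252)
H(d) = 1 + d² + 37*d (H(d) = (d² + 37*d) + 1 = 1 + d² + 37*d)
(H(Y) - 29702) + 14836 = ((1 + 252² + 37*252) - 29702) + 14836 = ((1 + 63504 + 9324) - 29702) + 14836 = (72829 - 29702) + 14836 = 43127 + 14836 = 57963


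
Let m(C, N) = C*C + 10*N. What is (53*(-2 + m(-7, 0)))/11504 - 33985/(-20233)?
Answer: 441363843/232760432 ≈ 1.8962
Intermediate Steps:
m(C, N) = C² + 10*N
(53*(-2 + m(-7, 0)))/11504 - 33985/(-20233) = (53*(-2 + ((-7)² + 10*0)))/11504 - 33985/(-20233) = (53*(-2 + (49 + 0)))*(1/11504) - 33985*(-1/20233) = (53*(-2 + 49))*(1/11504) + 33985/20233 = (53*47)*(1/11504) + 33985/20233 = 2491*(1/11504) + 33985/20233 = 2491/11504 + 33985/20233 = 441363843/232760432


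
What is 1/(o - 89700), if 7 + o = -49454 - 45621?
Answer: -1/184782 ≈ -5.4118e-6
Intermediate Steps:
o = -95082 (o = -7 + (-49454 - 45621) = -7 - 95075 = -95082)
1/(o - 89700) = 1/(-95082 - 89700) = 1/(-184782) = -1/184782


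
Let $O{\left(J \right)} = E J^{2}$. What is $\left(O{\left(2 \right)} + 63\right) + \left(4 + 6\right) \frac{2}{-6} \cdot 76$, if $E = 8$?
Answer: $- \frac{475}{3} \approx -158.33$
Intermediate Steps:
$O{\left(J \right)} = 8 J^{2}$
$\left(O{\left(2 \right)} + 63\right) + \left(4 + 6\right) \frac{2}{-6} \cdot 76 = \left(8 \cdot 2^{2} + 63\right) + \left(4 + 6\right) \frac{2}{-6} \cdot 76 = \left(8 \cdot 4 + 63\right) + 10 \cdot 2 \left(- \frac{1}{6}\right) 76 = \left(32 + 63\right) + 10 \left(- \frac{1}{3}\right) 76 = 95 - \frac{760}{3} = - \frac{475}{3}$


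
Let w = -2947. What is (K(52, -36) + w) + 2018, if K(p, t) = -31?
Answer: -960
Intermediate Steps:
(K(52, -36) + w) + 2018 = (-31 - 2947) + 2018 = -2978 + 2018 = -960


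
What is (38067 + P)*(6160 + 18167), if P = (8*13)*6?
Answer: 941235957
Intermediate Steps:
P = 624 (P = 104*6 = 624)
(38067 + P)*(6160 + 18167) = (38067 + 624)*(6160 + 18167) = 38691*24327 = 941235957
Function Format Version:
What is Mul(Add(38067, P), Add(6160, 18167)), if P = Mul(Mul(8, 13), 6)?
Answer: 941235957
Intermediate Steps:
P = 624 (P = Mul(104, 6) = 624)
Mul(Add(38067, P), Add(6160, 18167)) = Mul(Add(38067, 624), Add(6160, 18167)) = Mul(38691, 24327) = 941235957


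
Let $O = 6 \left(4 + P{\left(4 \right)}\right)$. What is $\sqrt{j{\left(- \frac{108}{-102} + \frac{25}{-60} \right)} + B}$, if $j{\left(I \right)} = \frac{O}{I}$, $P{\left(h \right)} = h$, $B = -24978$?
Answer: $\frac{i \sqrt{427364706}}{131} \approx 157.81 i$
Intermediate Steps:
$O = 48$ ($O = 6 \left(4 + 4\right) = 6 \cdot 8 = 48$)
$j{\left(I \right)} = \frac{48}{I}$
$\sqrt{j{\left(- \frac{108}{-102} + \frac{25}{-60} \right)} + B} = \sqrt{\frac{48}{- \frac{108}{-102} + \frac{25}{-60}} - 24978} = \sqrt{\frac{48}{\left(-108\right) \left(- \frac{1}{102}\right) + 25 \left(- \frac{1}{60}\right)} - 24978} = \sqrt{\frac{48}{\frac{18}{17} - \frac{5}{12}} - 24978} = \sqrt{\frac{48}{\frac{131}{204}} - 24978} = \sqrt{48 \cdot \frac{204}{131} - 24978} = \sqrt{\frac{9792}{131} - 24978} = \sqrt{- \frac{3262326}{131}} = \frac{i \sqrt{427364706}}{131}$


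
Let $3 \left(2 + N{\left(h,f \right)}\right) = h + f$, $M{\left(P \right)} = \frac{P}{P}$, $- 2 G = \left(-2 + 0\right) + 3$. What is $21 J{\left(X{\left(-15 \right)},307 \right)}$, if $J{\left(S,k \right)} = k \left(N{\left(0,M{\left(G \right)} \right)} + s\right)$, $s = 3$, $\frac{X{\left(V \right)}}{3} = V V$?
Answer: $8596$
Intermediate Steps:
$X{\left(V \right)} = 3 V^{2}$ ($X{\left(V \right)} = 3 V V = 3 V^{2}$)
$G = - \frac{1}{2}$ ($G = - \frac{\left(-2 + 0\right) + 3}{2} = - \frac{-2 + 3}{2} = \left(- \frac{1}{2}\right) 1 = - \frac{1}{2} \approx -0.5$)
$M{\left(P \right)} = 1$
$N{\left(h,f \right)} = -2 + \frac{f}{3} + \frac{h}{3}$ ($N{\left(h,f \right)} = -2 + \frac{h + f}{3} = -2 + \frac{f + h}{3} = -2 + \left(\frac{f}{3} + \frac{h}{3}\right) = -2 + \frac{f}{3} + \frac{h}{3}$)
$J{\left(S,k \right)} = \frac{4 k}{3}$ ($J{\left(S,k \right)} = k \left(\left(-2 + \frac{1}{3} \cdot 1 + \frac{1}{3} \cdot 0\right) + 3\right) = k \left(\left(-2 + \frac{1}{3} + 0\right) + 3\right) = k \left(- \frac{5}{3} + 3\right) = k \frac{4}{3} = \frac{4 k}{3}$)
$21 J{\left(X{\left(-15 \right)},307 \right)} = 21 \cdot \frac{4}{3} \cdot 307 = 21 \cdot \frac{1228}{3} = 8596$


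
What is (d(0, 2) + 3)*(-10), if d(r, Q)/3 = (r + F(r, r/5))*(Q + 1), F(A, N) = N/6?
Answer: -30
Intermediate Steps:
F(A, N) = N/6 (F(A, N) = N*(⅙) = N/6)
d(r, Q) = 31*r*(1 + Q)/10 (d(r, Q) = 3*((r + (r/5)/6)*(Q + 1)) = 3*((r + (r*(⅕))/6)*(1 + Q)) = 3*((r + (r/5)/6)*(1 + Q)) = 3*((r + r/30)*(1 + Q)) = 3*((31*r/30)*(1 + Q)) = 3*(31*r*(1 + Q)/30) = 31*r*(1 + Q)/10)
(d(0, 2) + 3)*(-10) = ((31/10)*0*(1 + 2) + 3)*(-10) = ((31/10)*0*3 + 3)*(-10) = (0 + 3)*(-10) = 3*(-10) = -30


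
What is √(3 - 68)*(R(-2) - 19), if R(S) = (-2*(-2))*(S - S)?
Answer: -19*I*√65 ≈ -153.18*I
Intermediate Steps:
R(S) = 0 (R(S) = 4*0 = 0)
√(3 - 68)*(R(-2) - 19) = √(3 - 68)*(0 - 19) = √(-65)*(-19) = (I*√65)*(-19) = -19*I*√65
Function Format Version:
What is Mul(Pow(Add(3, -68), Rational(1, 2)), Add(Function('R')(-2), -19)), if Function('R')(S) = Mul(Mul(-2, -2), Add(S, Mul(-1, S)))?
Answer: Mul(-19, I, Pow(65, Rational(1, 2))) ≈ Mul(-153.18, I)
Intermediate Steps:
Function('R')(S) = 0 (Function('R')(S) = Mul(4, 0) = 0)
Mul(Pow(Add(3, -68), Rational(1, 2)), Add(Function('R')(-2), -19)) = Mul(Pow(Add(3, -68), Rational(1, 2)), Add(0, -19)) = Mul(Pow(-65, Rational(1, 2)), -19) = Mul(Mul(I, Pow(65, Rational(1, 2))), -19) = Mul(-19, I, Pow(65, Rational(1, 2)))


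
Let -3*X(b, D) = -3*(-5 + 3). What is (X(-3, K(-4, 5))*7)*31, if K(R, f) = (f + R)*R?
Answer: -434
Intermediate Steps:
K(R, f) = R*(R + f) (K(R, f) = (R + f)*R = R*(R + f))
X(b, D) = -2 (X(b, D) = -(-1)*(-5 + 3) = -(-1)*(-2) = -1/3*6 = -2)
(X(-3, K(-4, 5))*7)*31 = -2*7*31 = -14*31 = -434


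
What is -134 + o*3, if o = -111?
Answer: -467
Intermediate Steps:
-134 + o*3 = -134 - 111*3 = -134 - 333 = -467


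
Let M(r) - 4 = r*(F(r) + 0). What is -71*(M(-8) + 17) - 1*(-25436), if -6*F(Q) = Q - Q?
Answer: 23945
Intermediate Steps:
F(Q) = 0 (F(Q) = -(Q - Q)/6 = -⅙*0 = 0)
M(r) = 4 (M(r) = 4 + r*(0 + 0) = 4 + r*0 = 4 + 0 = 4)
-71*(M(-8) + 17) - 1*(-25436) = -71*(4 + 17) - 1*(-25436) = -71*21 + 25436 = -1491 + 25436 = 23945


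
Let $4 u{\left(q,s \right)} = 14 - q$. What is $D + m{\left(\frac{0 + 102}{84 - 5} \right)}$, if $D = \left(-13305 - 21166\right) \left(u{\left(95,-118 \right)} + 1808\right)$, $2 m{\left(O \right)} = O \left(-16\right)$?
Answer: $- \frac{19473670823}{316} \approx -6.1626 \cdot 10^{7}$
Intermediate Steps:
$u{\left(q,s \right)} = \frac{7}{2} - \frac{q}{4}$ ($u{\left(q,s \right)} = \frac{14 - q}{4} = \frac{7}{2} - \frac{q}{4}$)
$m{\left(O \right)} = - 8 O$ ($m{\left(O \right)} = \frac{O \left(-16\right)}{2} = \frac{\left(-16\right) O}{2} = - 8 O$)
$D = - \frac{246502121}{4}$ ($D = \left(-13305 - 21166\right) \left(\left(\frac{7}{2} - \frac{95}{4}\right) + 1808\right) = - 34471 \left(\left(\frac{7}{2} - \frac{95}{4}\right) + 1808\right) = - 34471 \left(- \frac{81}{4} + 1808\right) = \left(-34471\right) \frac{7151}{4} = - \frac{246502121}{4} \approx -6.1626 \cdot 10^{7}$)
$D + m{\left(\frac{0 + 102}{84 - 5} \right)} = - \frac{246502121}{4} - 8 \frac{0 + 102}{84 - 5} = - \frac{246502121}{4} - 8 \cdot \frac{102}{79} = - \frac{246502121}{4} - 8 \cdot 102 \cdot \frac{1}{79} = - \frac{246502121}{4} - \frac{816}{79} = - \frac{19473670823}{316}$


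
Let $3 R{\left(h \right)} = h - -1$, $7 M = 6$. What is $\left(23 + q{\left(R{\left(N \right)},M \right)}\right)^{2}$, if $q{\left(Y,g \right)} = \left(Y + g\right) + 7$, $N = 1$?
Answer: $\frac{438244}{441} \approx 993.75$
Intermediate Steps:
$M = \frac{6}{7}$ ($M = \frac{1}{7} \cdot 6 = \frac{6}{7} \approx 0.85714$)
$R{\left(h \right)} = \frac{1}{3} + \frac{h}{3}$ ($R{\left(h \right)} = \frac{h - -1}{3} = \frac{h + 1}{3} = \frac{1 + h}{3} = \frac{1}{3} + \frac{h}{3}$)
$q{\left(Y,g \right)} = 7 + Y + g$
$\left(23 + q{\left(R{\left(N \right)},M \right)}\right)^{2} = \left(23 + \left(7 + \left(\frac{1}{3} + \frac{1}{3} \cdot 1\right) + \frac{6}{7}\right)\right)^{2} = \left(23 + \left(7 + \left(\frac{1}{3} + \frac{1}{3}\right) + \frac{6}{7}\right)\right)^{2} = \left(23 + \left(7 + \frac{2}{3} + \frac{6}{7}\right)\right)^{2} = \left(23 + \frac{179}{21}\right)^{2} = \left(\frac{662}{21}\right)^{2} = \frac{438244}{441}$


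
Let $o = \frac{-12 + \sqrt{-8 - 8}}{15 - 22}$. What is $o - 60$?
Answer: $- \frac{408}{7} - \frac{4 i}{7} \approx -58.286 - 0.57143 i$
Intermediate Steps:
$o = \frac{12}{7} - \frac{4 i}{7}$ ($o = \frac{-12 + \sqrt{-16}}{-7} = \left(-12 + 4 i\right) \left(- \frac{1}{7}\right) = \frac{12}{7} - \frac{4 i}{7} \approx 1.7143 - 0.57143 i$)
$o - 60 = \left(\frac{12}{7} - \frac{4 i}{7}\right) - 60 = - \frac{408}{7} - \frac{4 i}{7}$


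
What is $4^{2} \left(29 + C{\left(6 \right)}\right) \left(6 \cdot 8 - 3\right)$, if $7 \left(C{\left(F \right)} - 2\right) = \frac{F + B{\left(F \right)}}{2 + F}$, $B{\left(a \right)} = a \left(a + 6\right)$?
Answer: $\frac{163260}{7} \approx 23323.0$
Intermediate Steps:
$B{\left(a \right)} = a \left(6 + a\right)$
$C{\left(F \right)} = 2 + \frac{F + F \left(6 + F\right)}{7 \left(2 + F\right)}$ ($C{\left(F \right)} = 2 + \frac{\left(F + F \left(6 + F\right)\right) \frac{1}{2 + F}}{7} = 2 + \frac{\frac{1}{2 + F} \left(F + F \left(6 + F\right)\right)}{7} = 2 + \frac{F + F \left(6 + F\right)}{7 \left(2 + F\right)}$)
$4^{2} \left(29 + C{\left(6 \right)}\right) \left(6 \cdot 8 - 3\right) = 4^{2} \left(29 + \frac{28 + 6^{2} + 21 \cdot 6}{7 \left(2 + 6\right)}\right) \left(6 \cdot 8 - 3\right) = 16 \left(29 + \frac{28 + 36 + 126}{7 \cdot 8}\right) \left(48 - 3\right) = 16 \left(29 + \frac{1}{7} \cdot \frac{1}{8} \cdot 190\right) 45 = 16 \left(29 + \frac{95}{28}\right) 45 = 16 \cdot \frac{907}{28} \cdot 45 = \frac{3628}{7} \cdot 45 = \frac{163260}{7}$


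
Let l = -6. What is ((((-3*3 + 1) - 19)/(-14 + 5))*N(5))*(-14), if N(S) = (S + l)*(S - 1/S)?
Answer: 1008/5 ≈ 201.60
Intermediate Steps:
N(S) = (-6 + S)*(S - 1/S) (N(S) = (S - 6)*(S - 1/S) = (-6 + S)*(S - 1/S))
((((-3*3 + 1) - 19)/(-14 + 5))*N(5))*(-14) = ((((-3*3 + 1) - 19)/(-14 + 5))*(-1 + 5² - 6*5 + 6/5))*(-14) = ((((-9 + 1) - 19)/(-9))*(-1 + 25 - 30 + 6*(⅕)))*(-14) = (((-8 - 19)*(-⅑))*(-1 + 25 - 30 + 6/5))*(-14) = (-27*(-⅑)*(-24/5))*(-14) = (3*(-24/5))*(-14) = -72/5*(-14) = 1008/5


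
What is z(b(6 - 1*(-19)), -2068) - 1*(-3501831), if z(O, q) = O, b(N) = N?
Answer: 3501856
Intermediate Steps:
z(b(6 - 1*(-19)), -2068) - 1*(-3501831) = (6 - 1*(-19)) - 1*(-3501831) = (6 + 19) + 3501831 = 25 + 3501831 = 3501856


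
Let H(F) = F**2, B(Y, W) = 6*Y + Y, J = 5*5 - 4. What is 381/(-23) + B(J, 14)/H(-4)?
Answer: -2715/368 ≈ -7.3777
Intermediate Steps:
J = 21 (J = 25 - 4 = 21)
B(Y, W) = 7*Y
381/(-23) + B(J, 14)/H(-4) = 381/(-23) + (7*21)/((-4)**2) = 381*(-1/23) + 147/16 = -381/23 + 147*(1/16) = -381/23 + 147/16 = -2715/368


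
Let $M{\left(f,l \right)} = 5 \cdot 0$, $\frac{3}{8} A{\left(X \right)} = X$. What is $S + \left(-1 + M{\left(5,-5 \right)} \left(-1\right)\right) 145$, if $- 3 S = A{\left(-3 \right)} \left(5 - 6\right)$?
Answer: $- \frac{443}{3} \approx -147.67$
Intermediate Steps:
$A{\left(X \right)} = \frac{8 X}{3}$
$M{\left(f,l \right)} = 0$
$S = - \frac{8}{3}$ ($S = - \frac{\frac{8}{3} \left(-3\right) \left(5 - 6\right)}{3} = - \frac{\left(-8\right) \left(-1\right)}{3} = \left(- \frac{1}{3}\right) 8 = - \frac{8}{3} \approx -2.6667$)
$S + \left(-1 + M{\left(5,-5 \right)} \left(-1\right)\right) 145 = - \frac{8}{3} + \left(-1 + 0 \left(-1\right)\right) 145 = - \frac{8}{3} + \left(-1 + 0\right) 145 = - \frac{8}{3} - 145 = - \frac{443}{3}$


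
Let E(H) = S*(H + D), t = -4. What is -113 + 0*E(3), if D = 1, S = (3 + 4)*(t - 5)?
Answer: -113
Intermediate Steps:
S = -63 (S = (3 + 4)*(-4 - 5) = 7*(-9) = -63)
E(H) = -63 - 63*H (E(H) = -63*(H + 1) = -63*(1 + H) = -63 - 63*H)
-113 + 0*E(3) = -113 + 0*(-63 - 63*3) = -113 + 0*(-63 - 189) = -113 + 0*(-252) = -113 + 0 = -113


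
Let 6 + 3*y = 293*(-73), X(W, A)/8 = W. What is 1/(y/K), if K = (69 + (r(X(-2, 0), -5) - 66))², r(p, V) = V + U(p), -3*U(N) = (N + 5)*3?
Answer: -243/21395 ≈ -0.011358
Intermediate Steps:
U(N) = -5 - N (U(N) = -(N + 5)*3/3 = -(5 + N)*3/3 = -(15 + 3*N)/3 = -5 - N)
X(W, A) = 8*W
r(p, V) = -5 + V - p (r(p, V) = V + (-5 - p) = -5 + V - p)
y = -21395/3 (y = -2 + (293*(-73))/3 = -2 + (⅓)*(-21389) = -2 - 21389/3 = -21395/3 ≈ -7131.7)
K = 81 (K = (69 + ((-5 - 5 - 8*(-2)) - 66))² = (69 + ((-5 - 5 - 1*(-16)) - 66))² = (69 + ((-5 - 5 + 16) - 66))² = (69 + (6 - 66))² = (69 - 60)² = 9² = 81)
1/(y/K) = 1/(-21395/3/81) = 1/(-21395/3*1/81) = 1/(-21395/243) = -243/21395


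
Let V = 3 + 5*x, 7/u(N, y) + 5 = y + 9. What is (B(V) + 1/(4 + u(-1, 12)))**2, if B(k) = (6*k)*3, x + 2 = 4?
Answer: 276556900/5041 ≈ 54862.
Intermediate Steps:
x = 2 (x = -2 + 4 = 2)
u(N, y) = 7/(4 + y) (u(N, y) = 7/(-5 + (y + 9)) = 7/(-5 + (9 + y)) = 7/(4 + y))
V = 13 (V = 3 + 5*2 = 3 + 10 = 13)
B(k) = 18*k
(B(V) + 1/(4 + u(-1, 12)))**2 = (18*13 + 1/(4 + 7/(4 + 12)))**2 = (234 + 1/(4 + 7/16))**2 = (234 + 1/(71/16))**2 = (234 + 16/71)**2 = (16630/71)**2 = 276556900/5041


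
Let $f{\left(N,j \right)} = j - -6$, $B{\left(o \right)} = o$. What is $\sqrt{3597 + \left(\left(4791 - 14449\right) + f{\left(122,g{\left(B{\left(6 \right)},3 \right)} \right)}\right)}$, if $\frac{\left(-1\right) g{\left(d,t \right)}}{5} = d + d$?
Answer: $i \sqrt{6115} \approx 78.198 i$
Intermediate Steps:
$g{\left(d,t \right)} = - 10 d$ ($g{\left(d,t \right)} = - 5 \left(d + d\right) = - 5 \cdot 2 d = - 10 d$)
$f{\left(N,j \right)} = 6 + j$ ($f{\left(N,j \right)} = j + 6 = 6 + j$)
$\sqrt{3597 + \left(\left(4791 - 14449\right) + f{\left(122,g{\left(B{\left(6 \right)},3 \right)} \right)}\right)} = \sqrt{3597 + \left(\left(4791 - 14449\right) + \left(6 - 60\right)\right)} = \sqrt{3597 + \left(-9658 + \left(6 - 60\right)\right)} = \sqrt{3597 - 9712} = \sqrt{-6115} = i \sqrt{6115}$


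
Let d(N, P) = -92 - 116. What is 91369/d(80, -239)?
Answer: -91369/208 ≈ -439.27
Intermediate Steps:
d(N, P) = -208
91369/d(80, -239) = 91369/(-208) = 91369*(-1/208) = -91369/208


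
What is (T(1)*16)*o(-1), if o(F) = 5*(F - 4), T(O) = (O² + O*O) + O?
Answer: -1200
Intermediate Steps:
T(O) = O + 2*O² (T(O) = (O² + O²) + O = 2*O² + O = O + 2*O²)
o(F) = -20 + 5*F (o(F) = 5*(-4 + F) = -20 + 5*F)
(T(1)*16)*o(-1) = ((1*(1 + 2*1))*16)*(-20 + 5*(-1)) = ((1*(1 + 2))*16)*(-20 - 5) = ((1*3)*16)*(-25) = (3*16)*(-25) = 48*(-25) = -1200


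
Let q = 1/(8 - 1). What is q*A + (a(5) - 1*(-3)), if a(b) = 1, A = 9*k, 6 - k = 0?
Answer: 82/7 ≈ 11.714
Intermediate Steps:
k = 6 (k = 6 - 1*0 = 6 + 0 = 6)
A = 54 (A = 9*6 = 54)
q = ⅐ (q = 1/7 = ⅐ ≈ 0.14286)
q*A + (a(5) - 1*(-3)) = (⅐)*54 + (1 - 1*(-3)) = 54/7 + (1 + 3) = 54/7 + 4 = 82/7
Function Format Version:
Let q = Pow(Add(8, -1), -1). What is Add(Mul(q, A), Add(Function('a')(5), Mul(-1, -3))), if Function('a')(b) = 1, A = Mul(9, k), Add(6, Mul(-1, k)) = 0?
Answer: Rational(82, 7) ≈ 11.714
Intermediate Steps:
k = 6 (k = Add(6, Mul(-1, 0)) = Add(6, 0) = 6)
A = 54 (A = Mul(9, 6) = 54)
q = Rational(1, 7) (q = Pow(7, -1) = Rational(1, 7) ≈ 0.14286)
Add(Mul(q, A), Add(Function('a')(5), Mul(-1, -3))) = Add(Mul(Rational(1, 7), 54), Add(1, Mul(-1, -3))) = Add(Rational(54, 7), Add(1, 3)) = Add(Rational(54, 7), 4) = Rational(82, 7)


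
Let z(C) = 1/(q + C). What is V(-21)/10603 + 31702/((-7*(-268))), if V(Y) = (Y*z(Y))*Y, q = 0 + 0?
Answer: 168048455/9945614 ≈ 16.897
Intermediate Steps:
q = 0
z(C) = 1/C (z(C) = 1/(0 + C) = 1/C)
V(Y) = Y (V(Y) = (Y/Y)*Y = 1*Y = Y)
V(-21)/10603 + 31702/((-7*(-268))) = -21/10603 + 31702/((-7*(-268))) = -21*1/10603 + 31702/1876 = -21/10603 + 31702*(1/1876) = -21/10603 + 15851/938 = 168048455/9945614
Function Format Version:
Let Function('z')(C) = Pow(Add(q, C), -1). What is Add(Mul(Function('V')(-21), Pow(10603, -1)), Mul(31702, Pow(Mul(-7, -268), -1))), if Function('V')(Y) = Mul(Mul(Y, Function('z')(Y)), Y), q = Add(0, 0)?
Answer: Rational(168048455, 9945614) ≈ 16.897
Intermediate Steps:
q = 0
Function('z')(C) = Pow(C, -1) (Function('z')(C) = Pow(Add(0, C), -1) = Pow(C, -1))
Function('V')(Y) = Y (Function('V')(Y) = Mul(Mul(Y, Pow(Y, -1)), Y) = Mul(1, Y) = Y)
Add(Mul(Function('V')(-21), Pow(10603, -1)), Mul(31702, Pow(Mul(-7, -268), -1))) = Add(Mul(-21, Pow(10603, -1)), Mul(31702, Pow(Mul(-7, -268), -1))) = Add(Mul(-21, Rational(1, 10603)), Mul(31702, Pow(1876, -1))) = Add(Rational(-21, 10603), Mul(31702, Rational(1, 1876))) = Add(Rational(-21, 10603), Rational(15851, 938)) = Rational(168048455, 9945614)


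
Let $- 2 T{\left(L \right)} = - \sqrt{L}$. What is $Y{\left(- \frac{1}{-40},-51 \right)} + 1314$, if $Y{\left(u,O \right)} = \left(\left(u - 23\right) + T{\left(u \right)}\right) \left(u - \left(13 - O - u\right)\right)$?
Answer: $\frac{2226601}{800} - \frac{1279 \sqrt{10}}{800} \approx 2778.2$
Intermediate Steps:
$T{\left(L \right)} = \frac{\sqrt{L}}{2}$ ($T{\left(L \right)} = - \frac{\left(-1\right) \sqrt{L}}{2} = \frac{\sqrt{L}}{2}$)
$Y{\left(u,O \right)} = \left(-23 + u + \frac{\sqrt{u}}{2}\right) \left(-13 + O + 2 u\right)$ ($Y{\left(u,O \right)} = \left(\left(u - 23\right) + \frac{\sqrt{u}}{2}\right) \left(u - \left(13 - O - u\right)\right) = \left(\left(-23 + u\right) + \frac{\sqrt{u}}{2}\right) \left(u - \left(13 - O - u\right)\right) = \left(-23 + u + \frac{\sqrt{u}}{2}\right) \left(u + \left(-13 + O + u\right)\right) = \left(-23 + u + \frac{\sqrt{u}}{2}\right) \left(-13 + O + 2 u\right)$)
$Y{\left(- \frac{1}{-40},-51 \right)} + 1314 = \left(299 + \left(- \frac{1}{-40}\right)^{\frac{3}{2}} - 59 \left(- \frac{1}{-40}\right) - -1173 + 2 \left(- \frac{1}{-40}\right)^{2} - \frac{13 \sqrt{- \frac{1}{-40}}}{2} - 51 \left(- \frac{1}{-40}\right) + \frac{1}{2} \left(-51\right) \sqrt{- \frac{1}{-40}}\right) + 1314 = \left(299 + \left(\left(-1\right) \left(- \frac{1}{40}\right)\right)^{\frac{3}{2}} - 59 \left(\left(-1\right) \left(- \frac{1}{40}\right)\right) + 1173 + 2 \left(\left(-1\right) \left(- \frac{1}{40}\right)\right)^{2} - \frac{13 \sqrt{\left(-1\right) \left(- \frac{1}{40}\right)}}{2} - 51 \left(\left(-1\right) \left(- \frac{1}{40}\right)\right) + \frac{1}{2} \left(-51\right) \sqrt{\left(-1\right) \left(- \frac{1}{40}\right)}\right) + 1314 = \left(299 + \left(\frac{1}{40}\right)^{\frac{3}{2}} - \frac{59}{40} + 1173 + \frac{2}{1600} - \frac{13}{2 \cdot 2 \sqrt{10}} - \frac{51}{40} + \frac{1}{2} \left(-51\right) \sqrt{\frac{1}{40}}\right) + 1314 = \left(299 + \frac{\sqrt{10}}{800} - \frac{59}{40} + 1173 + 2 \cdot \frac{1}{1600} - \frac{13 \frac{\sqrt{10}}{20}}{2} - \frac{51}{40} + \frac{1}{2} \left(-51\right) \frac{\sqrt{10}}{20}\right) + 1314 = \left(299 + \frac{\sqrt{10}}{800} - \frac{59}{40} + 1173 + \frac{1}{800} - \frac{13 \sqrt{10}}{40} - \frac{51}{40} - \frac{51 \sqrt{10}}{40}\right) + 1314 = \left(\frac{1175401}{800} - \frac{1279 \sqrt{10}}{800}\right) + 1314 = \frac{2226601}{800} - \frac{1279 \sqrt{10}}{800}$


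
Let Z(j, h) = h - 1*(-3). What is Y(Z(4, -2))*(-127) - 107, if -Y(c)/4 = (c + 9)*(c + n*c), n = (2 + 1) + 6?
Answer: 50693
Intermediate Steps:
Z(j, h) = 3 + h (Z(j, h) = h + 3 = 3 + h)
n = 9 (n = 3 + 6 = 9)
Y(c) = -40*c*(9 + c) (Y(c) = -4*(c + 9)*(c + 9*c) = -4*(9 + c)*10*c = -40*c*(9 + c))
Y(Z(4, -2))*(-127) - 107 = -40*(3 - 2)*(9 + (3 - 2))*(-127) - 107 = -40*1*(9 + 1)*(-127) - 107 = -40*1*10*(-127) - 107 = -400*(-127) - 107 = 50800 - 107 = 50693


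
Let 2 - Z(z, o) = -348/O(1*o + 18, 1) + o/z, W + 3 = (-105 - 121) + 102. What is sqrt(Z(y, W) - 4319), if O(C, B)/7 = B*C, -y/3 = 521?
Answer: I*sqrt(6140491506937662)/1192569 ≈ 65.708*I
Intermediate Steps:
y = -1563 (y = -3*521 = -1563)
W = -127 (W = -3 + ((-105 - 121) + 102) = -3 + (-226 + 102) = -3 - 124 = -127)
O(C, B) = 7*B*C (O(C, B) = 7*(B*C) = 7*B*C)
Z(z, o) = 2 + 348/(126 + 7*o) - o/z (Z(z, o) = 2 - (-348*1/(7*(1*o + 18)) + o/z) = 2 - (-348*1/(7*(o + 18)) + o/z) = 2 - (-348*1/(7*(18 + o)) + o/z) = 2 - (-348/(126 + 7*o) + o/z) = 2 + (348/(126 + 7*o) - o/z) = 2 + 348/(126 + 7*o) - o/z)
sqrt(Z(y, W) - 4319) = sqrt((2 + 348/(7*(18 - 127)) - 1*(-127)/(-1563)) - 4319) = sqrt((2 + (348/7)/(-109) - 1*(-127)*(-1/1563)) - 4319) = sqrt((2 + (348/7)*(-1/109) - 127/1563) - 4319) = sqrt((2 - 348/763 - 127/1563) - 4319) = sqrt(1744313/1192569 - 4319) = sqrt(-5148961198/1192569) = I*sqrt(6140491506937662)/1192569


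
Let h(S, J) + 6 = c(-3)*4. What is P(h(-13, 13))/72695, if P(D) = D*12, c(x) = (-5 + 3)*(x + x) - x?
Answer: 648/72695 ≈ 0.0089139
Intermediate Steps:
c(x) = -5*x (c(x) = -4*x - x = -5*x)
h(S, J) = 54 (h(S, J) = -6 - 5*(-3)*4 = -6 + 15*4 = -6 + 60 = 54)
P(D) = 12*D
P(h(-13, 13))/72695 = (12*54)/72695 = 648*(1/72695) = 648/72695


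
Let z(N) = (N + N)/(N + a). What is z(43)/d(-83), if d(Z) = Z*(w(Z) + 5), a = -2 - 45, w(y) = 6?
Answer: 43/1826 ≈ 0.023549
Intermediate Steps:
a = -47
d(Z) = 11*Z (d(Z) = Z*(6 + 5) = Z*11 = 11*Z)
z(N) = 2*N/(-47 + N) (z(N) = (N + N)/(N - 47) = (2*N)/(-47 + N) = 2*N/(-47 + N))
z(43)/d(-83) = (2*43/(-47 + 43))/((11*(-83))) = (2*43/(-4))/(-913) = (2*43*(-1/4))*(-1/913) = -43/2*(-1/913) = 43/1826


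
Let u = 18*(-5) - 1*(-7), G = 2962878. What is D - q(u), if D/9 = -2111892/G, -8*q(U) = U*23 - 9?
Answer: -486238019/1975252 ≈ -246.17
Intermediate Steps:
u = -83 (u = -90 + 7 = -83)
q(U) = 9/8 - 23*U/8 (q(U) = -(U*23 - 9)/8 = -(23*U - 9)/8 = -(-9 + 23*U)/8 = 9/8 - 23*U/8)
D = -3167838/493813 (D = 9*(-2111892/2962878) = 9*(-2111892*1/2962878) = 9*(-351982/493813) = -3167838/493813 ≈ -6.4151)
D - q(u) = -3167838/493813 - (9/8 - 23/8*(-83)) = -3167838/493813 - (9/8 + 1909/8) = -3167838/493813 - 1*959/4 = -3167838/493813 - 959/4 = -486238019/1975252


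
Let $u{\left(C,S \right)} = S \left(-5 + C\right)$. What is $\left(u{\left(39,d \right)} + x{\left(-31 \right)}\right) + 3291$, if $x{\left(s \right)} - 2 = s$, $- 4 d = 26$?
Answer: $3041$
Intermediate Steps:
$d = - \frac{13}{2}$ ($d = \left(- \frac{1}{4}\right) 26 = - \frac{13}{2} \approx -6.5$)
$x{\left(s \right)} = 2 + s$
$\left(u{\left(39,d \right)} + x{\left(-31 \right)}\right) + 3291 = \left(- \frac{13 \left(-5 + 39\right)}{2} + \left(2 - 31\right)\right) + 3291 = \left(\left(- \frac{13}{2}\right) 34 - 29\right) + 3291 = \left(-221 - 29\right) + 3291 = -250 + 3291 = 3041$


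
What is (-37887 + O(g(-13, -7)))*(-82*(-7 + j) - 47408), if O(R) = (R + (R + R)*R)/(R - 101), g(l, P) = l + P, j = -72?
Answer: 187668429510/121 ≈ 1.5510e+9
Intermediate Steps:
g(l, P) = P + l
O(R) = (R + 2*R**2)/(-101 + R) (O(R) = (R + (2*R)*R)/(-101 + R) = (R + 2*R**2)/(-101 + R))
(-37887 + O(g(-13, -7)))*(-82*(-7 + j) - 47408) = (-37887 + (-7 - 13)*(1 + 2*(-7 - 13))/(-101 + (-7 - 13)))*(-82*(-7 - 72) - 47408) = (-37887 - 20*(1 + 2*(-20))/(-101 - 20))*(-82*(-79) - 47408) = (-37887 - 20*(1 - 40)/(-121))*(6478 - 47408) = (-37887 - 20*(-1/121)*(-39))*(-40930) = (-37887 - 780/121)*(-40930) = -4585107/121*(-40930) = 187668429510/121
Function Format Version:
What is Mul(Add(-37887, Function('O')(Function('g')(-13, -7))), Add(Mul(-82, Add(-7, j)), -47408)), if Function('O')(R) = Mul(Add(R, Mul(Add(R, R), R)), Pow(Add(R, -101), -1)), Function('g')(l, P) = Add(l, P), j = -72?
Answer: Rational(187668429510, 121) ≈ 1.5510e+9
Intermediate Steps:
Function('g')(l, P) = Add(P, l)
Function('O')(R) = Mul(Pow(Add(-101, R), -1), Add(R, Mul(2, Pow(R, 2)))) (Function('O')(R) = Mul(Add(R, Mul(Mul(2, R), R)), Pow(Add(-101, R), -1)) = Mul(Add(R, Mul(2, Pow(R, 2))), Pow(Add(-101, R), -1)) = Mul(Pow(Add(-101, R), -1), Add(R, Mul(2, Pow(R, 2)))))
Mul(Add(-37887, Function('O')(Function('g')(-13, -7))), Add(Mul(-82, Add(-7, j)), -47408)) = Mul(Add(-37887, Mul(Add(-7, -13), Pow(Add(-101, Add(-7, -13)), -1), Add(1, Mul(2, Add(-7, -13))))), Add(Mul(-82, Add(-7, -72)), -47408)) = Mul(Add(-37887, Mul(-20, Pow(Add(-101, -20), -1), Add(1, Mul(2, -20)))), Add(Mul(-82, -79), -47408)) = Mul(Add(-37887, Mul(-20, Pow(-121, -1), Add(1, -40))), Add(6478, -47408)) = Mul(Add(-37887, Mul(-20, Rational(-1, 121), -39)), -40930) = Mul(Add(-37887, Rational(-780, 121)), -40930) = Mul(Rational(-4585107, 121), -40930) = Rational(187668429510, 121)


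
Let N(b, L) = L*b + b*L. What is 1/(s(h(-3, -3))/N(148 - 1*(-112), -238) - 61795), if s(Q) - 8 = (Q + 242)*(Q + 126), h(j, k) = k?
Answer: -24752/1529555721 ≈ -1.6182e-5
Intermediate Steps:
s(Q) = 8 + (126 + Q)*(242 + Q) (s(Q) = 8 + (Q + 242)*(Q + 126) = 8 + (242 + Q)*(126 + Q) = 8 + (126 + Q)*(242 + Q))
N(b, L) = 2*L*b (N(b, L) = L*b + L*b = 2*L*b)
1/(s(h(-3, -3))/N(148 - 1*(-112), -238) - 61795) = 1/((30500 + (-3)² + 368*(-3))/((2*(-238)*(148 - 1*(-112)))) - 61795) = 1/((30500 + 9 - 1104)/((2*(-238)*(148 + 112))) - 61795) = 1/(29405/((2*(-238)*260)) - 61795) = 1/(29405/(-123760) - 61795) = 1/(29405*(-1/123760) - 61795) = 1/(-5881/24752 - 61795) = 1/(-1529555721/24752) = -24752/1529555721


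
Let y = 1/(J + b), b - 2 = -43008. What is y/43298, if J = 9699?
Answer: -1/1442126486 ≈ -6.9342e-10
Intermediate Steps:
b = -43006 (b = 2 - 43008 = -43006)
y = -1/33307 (y = 1/(9699 - 43006) = 1/(-33307) = -1/33307 ≈ -3.0024e-5)
y/43298 = -1/33307/43298 = -1/33307*1/43298 = -1/1442126486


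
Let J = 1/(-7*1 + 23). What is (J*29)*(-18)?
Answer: -261/8 ≈ -32.625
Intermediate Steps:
J = 1/16 (J = 1/(-7 + 23) = 1/16 ≈ 0.062500)
(J*29)*(-18) = ((1/16)*29)*(-18) = (29/16)*(-18) = -261/8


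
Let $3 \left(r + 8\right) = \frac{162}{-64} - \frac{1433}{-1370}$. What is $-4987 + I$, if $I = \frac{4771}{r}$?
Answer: $- \frac{3099663679}{558637} \approx -5548.6$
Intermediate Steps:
$r = - \frac{558637}{65760}$ ($r = -8 + \frac{\frac{162}{-64} - \frac{1433}{-1370}}{3} = -8 + \frac{162 \left(- \frac{1}{64}\right) - - \frac{1433}{1370}}{3} = -8 + \frac{- \frac{81}{32} + \frac{1433}{1370}}{3} = -8 + \frac{1}{3} \left(- \frac{32557}{21920}\right) = -8 - \frac{32557}{65760} = - \frac{558637}{65760} \approx -8.4951$)
$I = - \frac{313740960}{558637}$ ($I = \frac{4771}{- \frac{558637}{65760}} = 4771 \left(- \frac{65760}{558637}\right) = - \frac{313740960}{558637} \approx -561.62$)
$-4987 + I = -4987 - \frac{313740960}{558637} = - \frac{3099663679}{558637}$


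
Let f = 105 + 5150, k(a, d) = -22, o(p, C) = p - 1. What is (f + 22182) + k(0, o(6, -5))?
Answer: 27415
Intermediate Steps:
o(p, C) = -1 + p
f = 5255
(f + 22182) + k(0, o(6, -5)) = (5255 + 22182) - 22 = 27437 - 22 = 27415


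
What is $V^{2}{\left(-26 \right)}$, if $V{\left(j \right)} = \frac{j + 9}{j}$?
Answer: $\frac{289}{676} \approx 0.42752$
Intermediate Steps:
$V{\left(j \right)} = \frac{9 + j}{j}$
$V^{2}{\left(-26 \right)} = \left(\frac{9 - 26}{-26}\right)^{2} = \left(\left(- \frac{1}{26}\right) \left(-17\right)\right)^{2} = \left(\frac{17}{26}\right)^{2} = \frac{289}{676}$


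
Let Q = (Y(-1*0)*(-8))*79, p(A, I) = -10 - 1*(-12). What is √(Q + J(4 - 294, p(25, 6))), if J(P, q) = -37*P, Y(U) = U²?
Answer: √10730 ≈ 103.59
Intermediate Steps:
p(A, I) = 2 (p(A, I) = -10 + 12 = 2)
Q = 0 (Q = ((-1*0)²*(-8))*79 = (0²*(-8))*79 = (0*(-8))*79 = 0*79 = 0)
√(Q + J(4 - 294, p(25, 6))) = √(0 - 37*(4 - 294)) = √(0 - 37*(-290)) = √(0 + 10730) = √10730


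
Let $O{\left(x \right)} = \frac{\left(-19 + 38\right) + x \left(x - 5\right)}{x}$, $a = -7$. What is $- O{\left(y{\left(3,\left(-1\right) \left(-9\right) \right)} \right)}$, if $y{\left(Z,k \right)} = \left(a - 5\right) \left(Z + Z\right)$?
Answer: $\frac{5563}{72} \approx 77.264$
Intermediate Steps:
$y{\left(Z,k \right)} = - 24 Z$ ($y{\left(Z,k \right)} = \left(-7 - 5\right) \left(Z + Z\right) = - 12 \cdot 2 Z = - 24 Z$)
$O{\left(x \right)} = \frac{19 + x \left(-5 + x\right)}{x}$
$- O{\left(y{\left(3,\left(-1\right) \left(-9\right) \right)} \right)} = - (-5 - 72 + \frac{19}{\left(-24\right) 3}) = - (-5 - 72 + \frac{19}{-72}) = - (-5 - 72 + 19 \left(- \frac{1}{72}\right)) = - (-5 - 72 - \frac{19}{72}) = \left(-1\right) \left(- \frac{5563}{72}\right) = \frac{5563}{72}$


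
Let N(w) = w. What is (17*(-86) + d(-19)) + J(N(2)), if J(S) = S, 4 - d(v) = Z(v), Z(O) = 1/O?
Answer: -27663/19 ≈ -1455.9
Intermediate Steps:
d(v) = 4 - 1/v
(17*(-86) + d(-19)) + J(N(2)) = (17*(-86) + (4 - 1/(-19))) + 2 = (-1462 + (4 - 1*(-1/19))) + 2 = (-1462 + (4 + 1/19)) + 2 = (-1462 + 77/19) + 2 = -27701/19 + 2 = -27663/19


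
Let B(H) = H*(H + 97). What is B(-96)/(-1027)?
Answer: 96/1027 ≈ 0.093476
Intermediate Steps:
B(H) = H*(97 + H)
B(-96)/(-1027) = -96*(97 - 96)/(-1027) = -96*1*(-1/1027) = -96*(-1/1027) = 96/1027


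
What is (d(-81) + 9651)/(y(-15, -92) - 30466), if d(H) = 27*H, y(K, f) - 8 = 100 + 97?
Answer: -2488/10087 ≈ -0.24665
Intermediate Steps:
y(K, f) = 205 (y(K, f) = 8 + (100 + 97) = 8 + 197 = 205)
(d(-81) + 9651)/(y(-15, -92) - 30466) = (27*(-81) + 9651)/(205 - 30466) = (-2187 + 9651)/(-30261) = 7464*(-1/30261) = -2488/10087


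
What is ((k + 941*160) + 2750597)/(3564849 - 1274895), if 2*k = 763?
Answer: 1934359/1526636 ≈ 1.2671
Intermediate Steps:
k = 763/2 (k = (1/2)*763 = 763/2 ≈ 381.50)
((k + 941*160) + 2750597)/(3564849 - 1274895) = ((763/2 + 941*160) + 2750597)/(3564849 - 1274895) = ((763/2 + 150560) + 2750597)/2289954 = (301883/2 + 2750597)*(1/2289954) = (5803077/2)*(1/2289954) = 1934359/1526636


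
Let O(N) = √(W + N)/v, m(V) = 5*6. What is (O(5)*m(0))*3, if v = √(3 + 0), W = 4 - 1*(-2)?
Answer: 30*√33 ≈ 172.34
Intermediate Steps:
m(V) = 30
W = 6 (W = 4 + 2 = 6)
v = √3 ≈ 1.7320
O(N) = √3*√(6 + N)/3 (O(N) = √(6 + N)/(√3) = √(6 + N)*(√3/3) = √3*√(6 + N)/3)
(O(5)*m(0))*3 = ((√(18 + 3*5)/3)*30)*3 = ((√(18 + 15)/3)*30)*3 = ((√33/3)*30)*3 = (10*√33)*3 = 30*√33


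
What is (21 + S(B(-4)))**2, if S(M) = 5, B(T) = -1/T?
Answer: 676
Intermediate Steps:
(21 + S(B(-4)))**2 = (21 + 5)**2 = 26**2 = 676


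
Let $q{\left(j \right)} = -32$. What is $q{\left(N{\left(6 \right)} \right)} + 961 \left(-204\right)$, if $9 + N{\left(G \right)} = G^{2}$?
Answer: $-196076$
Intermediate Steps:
$N{\left(G \right)} = -9 + G^{2}$
$q{\left(N{\left(6 \right)} \right)} + 961 \left(-204\right) = -32 + 961 \left(-204\right) = -32 - 196044 = -196076$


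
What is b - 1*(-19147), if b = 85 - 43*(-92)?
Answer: 23188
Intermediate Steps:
b = 4041 (b = 85 + 3956 = 4041)
b - 1*(-19147) = 4041 - 1*(-19147) = 4041 + 19147 = 23188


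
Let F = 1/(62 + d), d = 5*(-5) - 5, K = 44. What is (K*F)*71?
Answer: 781/8 ≈ 97.625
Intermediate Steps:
d = -30 (d = -25 - 5 = -30)
F = 1/32 (F = 1/(62 - 30) = 1/32 ≈ 0.031250)
(K*F)*71 = (44*(1/32))*71 = (11/8)*71 = 781/8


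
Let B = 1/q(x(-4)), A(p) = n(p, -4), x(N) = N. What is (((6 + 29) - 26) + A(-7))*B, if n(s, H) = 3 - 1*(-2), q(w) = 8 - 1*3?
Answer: 14/5 ≈ 2.8000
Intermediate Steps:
q(w) = 5 (q(w) = 8 - 3 = 5)
n(s, H) = 5 (n(s, H) = 3 + 2 = 5)
A(p) = 5
B = 1/5 ≈ 0.20000
(((6 + 29) - 26) + A(-7))*B = (((6 + 29) - 26) + 5)*(1/5) = ((35 - 26) + 5)*(1/5) = (9 + 5)*(1/5) = 14*(1/5) = 14/5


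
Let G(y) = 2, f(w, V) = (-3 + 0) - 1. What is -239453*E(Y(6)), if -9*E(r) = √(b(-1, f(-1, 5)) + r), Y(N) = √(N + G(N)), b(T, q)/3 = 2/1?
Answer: 239453*√(6 + 2*√2)/9 ≈ 79053.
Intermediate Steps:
f(w, V) = -4 (f(w, V) = -3 - 1 = -4)
b(T, q) = 6 (b(T, q) = 3*(2/1) = 3*(2*1) = 3*2 = 6)
Y(N) = √(2 + N) (Y(N) = √(N + 2) = √(2 + N))
E(r) = -√(6 + r)/9
-239453*E(Y(6)) = -(-239453)*√(6 + √(2 + 6))/9 = -(-239453)*√(6 + √8)/9 = -(-239453)*√(6 + 2*√2)/9 = 239453*√(6 + 2*√2)/9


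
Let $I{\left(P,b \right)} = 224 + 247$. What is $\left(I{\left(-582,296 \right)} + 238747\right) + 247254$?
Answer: $486472$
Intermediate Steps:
$I{\left(P,b \right)} = 471$
$\left(I{\left(-582,296 \right)} + 238747\right) + 247254 = \left(471 + 238747\right) + 247254 = 239218 + 247254 = 486472$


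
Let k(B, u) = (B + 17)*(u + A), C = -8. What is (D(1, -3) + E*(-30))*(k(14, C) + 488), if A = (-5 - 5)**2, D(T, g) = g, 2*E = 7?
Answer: -360720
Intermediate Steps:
E = 7/2 (E = (1/2)*7 = 7/2 ≈ 3.5000)
A = 100 (A = (-10)**2 = 100)
k(B, u) = (17 + B)*(100 + u) (k(B, u) = (B + 17)*(u + 100) = (17 + B)*(100 + u))
(D(1, -3) + E*(-30))*(k(14, C) + 488) = (-3 + (7/2)*(-30))*((1700 + 17*(-8) + 100*14 + 14*(-8)) + 488) = (-3 - 105)*((1700 - 136 + 1400 - 112) + 488) = -108*(2852 + 488) = -108*3340 = -360720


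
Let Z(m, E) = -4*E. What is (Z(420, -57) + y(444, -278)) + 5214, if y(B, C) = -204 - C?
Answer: 5516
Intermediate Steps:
(Z(420, -57) + y(444, -278)) + 5214 = (-4*(-57) + (-204 - 1*(-278))) + 5214 = (228 + (-204 + 278)) + 5214 = (228 + 74) + 5214 = 302 + 5214 = 5516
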